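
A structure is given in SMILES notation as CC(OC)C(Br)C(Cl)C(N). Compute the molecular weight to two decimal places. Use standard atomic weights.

Atom tally by fragment:
  CH3 → C:1 H:3
  CH(OCH3) → C:2 H:4 O:1
  CH(Br) → C:1 H:1 Br:1
  CH(Cl) → C:1 H:1 Cl:1
  CH2NH2 → C:1 H:4 N:1
Element totals:
  C: 6
  H: 13
  Br: 1
  Cl: 1
  N: 1
  O: 1
Molecular formula: C6H13BrClNO.
  M = 6(12.011) + 13(1.008) + 79.904 + 35.45 + 14.007 + 15.999
    = 72.066 + 13.104 + 79.904 + 35.450 + 14.007 + 15.999 = 230.530

230.53 g/mol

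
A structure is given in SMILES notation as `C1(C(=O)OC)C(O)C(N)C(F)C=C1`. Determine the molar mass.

189.19 g/mol

Atom tally by fragment:
  cyclohexene ring core → C:6 H:10
  (− 4 ring H displaced by substituents)
  + COOCH3 → C:2 H:3 O:2
  + OH → O:1 H:1
  + NH2 → N:1 H:2
  + F → F:1
Element totals:
  C: 8
  H: 12
  F: 1
  N: 1
  O: 3
Molecular formula: C8H12FNO3.
  M = 8(12.011) + 12(1.008) + 18.998 + 14.007 + 3(15.999)
    = 96.088 + 12.096 + 18.998 + 14.007 + 47.997 = 189.186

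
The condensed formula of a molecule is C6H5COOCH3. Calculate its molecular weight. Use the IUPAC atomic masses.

Element totals:
  C: 8
  H: 8
  O: 2
Molecular formula: C8H8O2.
  M = 8(12.011) + 8(1.008) + 2(15.999)
    = 96.088 + 8.064 + 31.998 = 136.150

136.15 g/mol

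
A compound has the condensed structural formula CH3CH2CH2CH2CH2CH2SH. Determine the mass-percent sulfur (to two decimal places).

27.11%

Element totals:
  C: 6
  H: 14
  S: 1
Molecular formula: C6H14S.
Molar mass = 118.238 g/mol.
Mass from S: 1 × 32.06 = 32.060 g/mol.
%S = 32.060 / 118.238 × 100 = 27.11%.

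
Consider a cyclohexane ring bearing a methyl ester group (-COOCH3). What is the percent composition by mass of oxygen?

22.50%

Atom tally by fragment:
  cyclohexane ring core → C:6 H:12
  (− 1 ring H displaced by substituents)
  + COOCH3 → C:2 H:3 O:2
Element totals:
  C: 8
  H: 14
  O: 2
Molecular formula: C8H14O2.
Molar mass = 142.198 g/mol.
Mass from O: 2 × 15.999 = 31.998 g/mol.
%O = 31.998 / 142.198 × 100 = 22.50%.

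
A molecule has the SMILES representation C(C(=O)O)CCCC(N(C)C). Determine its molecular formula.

Atom tally by fragment:
  HOOCCH2 → C:2 H:3 O:2
  CH2 → C:1 H:2
  CH2 → C:1 H:2
  CH2 → C:1 H:2
  CH2N(CH3)2 → C:3 H:8 N:1
Element totals:
  C: 8
  H: 17
  N: 1
  O: 2

C8H17NO2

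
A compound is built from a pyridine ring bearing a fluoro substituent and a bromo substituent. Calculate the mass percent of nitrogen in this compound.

Atom tally by fragment:
  pyridine ring core → C:5 H:5 N:1
  (− 2 ring H displaced by substituents)
  + F → F:1
  + Br → Br:1
Element totals:
  C: 5
  H: 3
  Br: 1
  F: 1
  N: 1
Molecular formula: C5H3BrFN.
Molar mass = 175.988 g/mol.
Mass from N: 1 × 14.007 = 14.007 g/mol.
%N = 14.007 / 175.988 × 100 = 7.96%.

7.96%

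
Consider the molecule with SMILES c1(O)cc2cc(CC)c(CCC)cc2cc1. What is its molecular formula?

C15H18O

Atom tally by fragment:
  naphthalene ring system core → C:10 H:8
  (− 3 ring H displaced by substituents)
  + OH → O:1 H:1
  + C2H5 → C:2 H:5
  + CH2CH2CH3 → C:3 H:7
Element totals:
  C: 15
  H: 18
  O: 1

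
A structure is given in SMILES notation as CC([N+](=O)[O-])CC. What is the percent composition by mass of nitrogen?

13.58%

Atom tally by fragment:
  CH3 → C:1 H:3
  CH(NO2) → C:1 H:1 N:1 O:2
  CH2 → C:1 H:2
  CH3 → C:1 H:3
Element totals:
  C: 4
  H: 9
  N: 1
  O: 2
Molecular formula: C4H9NO2.
Molar mass = 103.121 g/mol.
Mass from N: 1 × 14.007 = 14.007 g/mol.
%N = 14.007 / 103.121 × 100 = 13.58%.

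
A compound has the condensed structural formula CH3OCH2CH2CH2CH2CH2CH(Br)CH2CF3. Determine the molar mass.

277.12 g/mol

Atom tally by fragment:
  CH3OCH2 → C:2 H:5 O:1
  CH2 → C:1 H:2
  CH2 → C:1 H:2
  CH2 → C:1 H:2
  CH2 → C:1 H:2
  CH(Br) → C:1 H:1 Br:1
  CH2CF3 → C:2 H:2 F:3
Element totals:
  C: 9
  H: 16
  Br: 1
  F: 3
  O: 1
Molecular formula: C9H16BrF3O.
  M = 9(12.011) + 16(1.008) + 79.904 + 3(18.998) + 15.999
    = 108.099 + 16.128 + 79.904 + 56.994 + 15.999 = 277.124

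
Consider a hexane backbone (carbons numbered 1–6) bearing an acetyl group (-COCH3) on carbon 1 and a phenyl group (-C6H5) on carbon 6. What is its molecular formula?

C14H20O

Atom tally by fragment:
  CH3COCH2 → C:3 H:5 O:1
  CH2 → C:1 H:2
  CH2 → C:1 H:2
  CH2 → C:1 H:2
  CH2 → C:1 H:2
  CH2C6H5 → C:7 H:7
Element totals:
  C: 14
  H: 20
  O: 1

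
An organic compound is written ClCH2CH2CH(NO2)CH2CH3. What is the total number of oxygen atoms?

2

Atom tally by fragment:
  ClCH2 → C:1 H:2 Cl:1
  CH2 → C:1 H:2
  CH(NO2) → C:1 H:1 N:1 O:2
  CH2 → C:1 H:2
  CH3 → C:1 H:3
Element totals:
  C: 5
  H: 10
  Cl: 1
  N: 1
  O: 2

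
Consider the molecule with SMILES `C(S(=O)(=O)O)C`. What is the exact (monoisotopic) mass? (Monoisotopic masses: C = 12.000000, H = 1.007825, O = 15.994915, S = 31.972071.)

Atom tally by fragment:
  HO3SCH2 → C:1 H:3 S:1 O:3
  CH3 → C:1 H:3
Element totals:
  C: 2
  H: 6
  O: 3
  S: 1
Molecular formula: C2H6O3S.
  M = 2(12.0) + 6(1.007825) + 3(15.994915) + 31.972071
    = 24.000000 + 6.046950 + 47.984745 + 31.972071 = 110.003766

110.0038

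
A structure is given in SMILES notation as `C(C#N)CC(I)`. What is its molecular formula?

C4H6IN

Atom tally by fragment:
  NCCH2 → C:2 H:2 N:1
  CH2 → C:1 H:2
  CH2I → C:1 H:2 I:1
Element totals:
  C: 4
  H: 6
  I: 1
  N: 1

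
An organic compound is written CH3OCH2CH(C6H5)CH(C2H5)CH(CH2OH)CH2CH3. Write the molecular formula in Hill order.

Atom tally by fragment:
  CH3OCH2 → C:2 H:5 O:1
  CH(C6H5) → C:7 H:6
  CH(C2H5) → C:3 H:6
  CH(CH2OH) → C:2 H:4 O:1
  CH2 → C:1 H:2
  CH3 → C:1 H:3
Element totals:
  C: 16
  H: 26
  O: 2

C16H26O2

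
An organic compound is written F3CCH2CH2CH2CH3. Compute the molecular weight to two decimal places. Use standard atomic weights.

126.12 g/mol

Element totals:
  C: 5
  H: 9
  F: 3
Molecular formula: C5H9F3.
  M = 5(12.011) + 9(1.008) + 3(18.998)
    = 60.055 + 9.072 + 56.994 = 126.121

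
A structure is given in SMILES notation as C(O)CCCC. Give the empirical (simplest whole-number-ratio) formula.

Atom tally by fragment:
  HOCH2 → C:1 H:3 O:1
  CH2 → C:1 H:2
  CH2 → C:1 H:2
  CH2 → C:1 H:2
  CH3 → C:1 H:3
Element totals:
  C: 5
  H: 12
  O: 1
Molecular formula: C5H12O.
gcd of subscripts (5, 12, 1) = 1, so the empirical formula equals the molecular formula.

C5H12O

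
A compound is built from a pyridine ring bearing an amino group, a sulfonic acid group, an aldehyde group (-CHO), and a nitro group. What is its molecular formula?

Atom tally by fragment:
  pyridine ring core → C:5 H:5 N:1
  (− 4 ring H displaced by substituents)
  + NH2 → N:1 H:2
  + SO3H → S:1 O:3 H:1
  + CHO → C:1 H:1 O:1
  + NO2 → N:1 O:2
Element totals:
  C: 6
  H: 5
  N: 3
  O: 6
  S: 1

C6H5N3O6S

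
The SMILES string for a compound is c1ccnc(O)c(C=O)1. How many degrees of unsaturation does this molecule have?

Atom tally by fragment:
  pyridine ring core → C:5 H:5 N:1
  (− 2 ring H displaced by substituents)
  + OH → O:1 H:1
  + CHO → C:1 H:1 O:1
Element totals:
  C: 6
  H: 5
  N: 1
  O: 2
Molecular formula: C6H5NO2.
DoU = (2C + 2 + N − H − X) / 2 = (2·6 + 2 + 1 − 5 − 0) / 2 = 5.

5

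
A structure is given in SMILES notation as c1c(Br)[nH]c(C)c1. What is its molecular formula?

Atom tally by fragment:
  pyrrole ring core → C:4 H:5 N:1
  (− 2 ring H displaced by substituents)
  + Br → Br:1
  + CH3 → C:1 H:3
Element totals:
  C: 5
  H: 6
  Br: 1
  N: 1

C5H6BrN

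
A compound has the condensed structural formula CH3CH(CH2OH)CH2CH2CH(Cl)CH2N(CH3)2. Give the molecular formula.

C9H20ClNO

Element totals:
  C: 9
  H: 20
  Cl: 1
  N: 1
  O: 1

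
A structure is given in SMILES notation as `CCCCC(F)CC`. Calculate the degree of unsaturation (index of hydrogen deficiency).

Atom tally by fragment:
  CH3 → C:1 H:3
  CH2 → C:1 H:2
  CH2 → C:1 H:2
  CH2 → C:1 H:2
  CH(F) → C:1 H:1 F:1
  CH2 → C:1 H:2
  CH3 → C:1 H:3
Element totals:
  C: 7
  H: 15
  F: 1
Molecular formula: C7H15F.
DoU = (2C + 2 + N − H − X) / 2 = (2·7 + 2 + 0 − 15 − 1) / 2 = 0.

0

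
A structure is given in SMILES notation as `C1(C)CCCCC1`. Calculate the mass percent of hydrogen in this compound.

14.37%

Atom tally by fragment:
  cyclohexane ring core → C:6 H:12
  (− 1 ring H displaced by substituents)
  + CH3 → C:1 H:3
Element totals:
  C: 7
  H: 14
Molecular formula: C7H14.
Molar mass = 98.189 g/mol.
Mass from H: 14 × 1.008 = 14.112 g/mol.
%H = 14.112 / 98.189 × 100 = 14.37%.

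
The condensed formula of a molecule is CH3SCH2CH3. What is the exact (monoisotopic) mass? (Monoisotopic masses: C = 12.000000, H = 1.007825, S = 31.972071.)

76.0347

Element totals:
  C: 3
  H: 8
  S: 1
Molecular formula: C3H8S.
  M = 3(12.0) + 8(1.007825) + 31.972071
    = 36.000000 + 8.062600 + 31.972071 = 76.034671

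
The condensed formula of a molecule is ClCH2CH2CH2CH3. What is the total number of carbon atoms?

Element totals:
  C: 4
  H: 9
  Cl: 1

4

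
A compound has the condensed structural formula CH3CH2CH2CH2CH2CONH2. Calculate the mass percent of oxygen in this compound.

13.89%

Atom tally by fragment:
  CH3 → C:1 H:3
  CH2 → C:1 H:2
  CH2 → C:1 H:2
  CH2 → C:1 H:2
  CH2CONH2 → C:2 H:4 O:1 N:1
Element totals:
  C: 6
  H: 13
  N: 1
  O: 1
Molecular formula: C6H13NO.
Molar mass = 115.176 g/mol.
Mass from O: 1 × 15.999 = 15.999 g/mol.
%O = 15.999 / 115.176 × 100 = 13.89%.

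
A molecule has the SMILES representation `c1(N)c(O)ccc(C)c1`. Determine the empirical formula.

Atom tally by fragment:
  benzene ring core → C:6 H:6
  (− 3 ring H displaced by substituents)
  + NH2 → N:1 H:2
  + OH → O:1 H:1
  + CH3 → C:1 H:3
Element totals:
  C: 7
  H: 9
  N: 1
  O: 1
Molecular formula: C7H9NO.
gcd of subscripts (7, 9, 1, 1) = 1, so the empirical formula equals the molecular formula.

C7H9NO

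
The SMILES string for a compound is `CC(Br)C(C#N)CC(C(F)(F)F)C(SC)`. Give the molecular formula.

Atom tally by fragment:
  CH3 → C:1 H:3
  CH(Br) → C:1 H:1 Br:1
  CH(CN) → C:2 H:1 N:1
  CH2 → C:1 H:2
  CH(CF3) → C:2 H:1 F:3
  CH2SCH3 → C:2 H:5 S:1
Element totals:
  C: 9
  H: 13
  Br: 1
  F: 3
  N: 1
  S: 1

C9H13BrF3NS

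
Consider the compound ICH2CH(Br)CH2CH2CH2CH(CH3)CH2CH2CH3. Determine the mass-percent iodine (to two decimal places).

36.56%

Element totals:
  C: 10
  H: 20
  Br: 1
  I: 1
Molecular formula: C10H20BrI.
Molar mass = 347.078 g/mol.
Mass from I: 1 × 126.904 = 126.904 g/mol.
%I = 126.904 / 347.078 × 100 = 36.56%.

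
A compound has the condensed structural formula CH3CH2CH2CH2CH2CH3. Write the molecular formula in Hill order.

Atom tally by fragment:
  CH3 → C:1 H:3
  CH2 → C:1 H:2
  CH2 → C:1 H:2
  CH2 → C:1 H:2
  CH2 → C:1 H:2
  CH3 → C:1 H:3
Element totals:
  C: 6
  H: 14

C6H14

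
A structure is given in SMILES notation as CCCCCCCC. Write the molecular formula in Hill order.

C8H18

Atom tally by fragment:
  CH3 → C:1 H:3
  CH2 → C:1 H:2
  CH2 → C:1 H:2
  CH2 → C:1 H:2
  CH2 → C:1 H:2
  CH2 → C:1 H:2
  CH2 → C:1 H:2
  CH3 → C:1 H:3
Element totals:
  C: 8
  H: 18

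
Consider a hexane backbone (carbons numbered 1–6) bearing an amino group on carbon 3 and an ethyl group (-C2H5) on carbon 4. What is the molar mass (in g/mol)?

129.25 g/mol

Atom tally by fragment:
  CH3 → C:1 H:3
  CH2 → C:1 H:2
  CH(NH2) → C:1 H:3 N:1
  CH(C2H5) → C:3 H:6
  CH2 → C:1 H:2
  CH3 → C:1 H:3
Element totals:
  C: 8
  H: 19
  N: 1
Molecular formula: C8H19N.
  M = 8(12.011) + 19(1.008) + 14.007
    = 96.088 + 19.152 + 14.007 = 129.247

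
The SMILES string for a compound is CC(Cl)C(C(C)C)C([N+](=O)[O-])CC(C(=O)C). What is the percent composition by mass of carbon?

52.90%

Atom tally by fragment:
  CH3 → C:1 H:3
  CH(Cl) → C:1 H:1 Cl:1
  CH(CH(CH3)2) → C:4 H:8
  CH(NO2) → C:1 H:1 N:1 O:2
  CH2 → C:1 H:2
  CH2COCH3 → C:3 H:5 O:1
Element totals:
  C: 11
  H: 20
  Cl: 1
  N: 1
  O: 3
Molecular formula: C11H20ClNO3.
Molar mass = 249.735 g/mol.
Mass from C: 11 × 12.011 = 132.121 g/mol.
%C = 132.121 / 249.735 × 100 = 52.90%.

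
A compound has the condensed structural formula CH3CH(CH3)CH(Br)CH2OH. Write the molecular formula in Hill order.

Element totals:
  C: 5
  H: 11
  Br: 1
  O: 1

C5H11BrO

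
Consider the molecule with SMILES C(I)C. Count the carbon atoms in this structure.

2

Atom tally by fragment:
  ICH2 → C:1 H:2 I:1
  CH3 → C:1 H:3
Element totals:
  C: 2
  H: 5
  I: 1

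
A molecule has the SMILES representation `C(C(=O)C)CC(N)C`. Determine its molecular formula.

C6H13NO

Atom tally by fragment:
  CH3COCH2 → C:3 H:5 O:1
  CH2 → C:1 H:2
  CH(NH2) → C:1 H:3 N:1
  CH3 → C:1 H:3
Element totals:
  C: 6
  H: 13
  N: 1
  O: 1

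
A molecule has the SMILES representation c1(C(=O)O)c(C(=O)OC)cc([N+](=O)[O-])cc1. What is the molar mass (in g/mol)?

225.16 g/mol

Atom tally by fragment:
  benzene ring core → C:6 H:6
  (− 3 ring H displaced by substituents)
  + COOH → C:1 H:1 O:2
  + COOCH3 → C:2 H:3 O:2
  + NO2 → N:1 O:2
Element totals:
  C: 9
  H: 7
  N: 1
  O: 6
Molecular formula: C9H7NO6.
  M = 9(12.011) + 7(1.008) + 14.007 + 6(15.999)
    = 108.099 + 7.056 + 14.007 + 95.994 = 225.156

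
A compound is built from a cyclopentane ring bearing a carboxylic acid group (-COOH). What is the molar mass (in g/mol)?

Atom tally by fragment:
  cyclopentane ring core → C:5 H:10
  (− 1 ring H displaced by substituents)
  + COOH → C:1 H:1 O:2
Element totals:
  C: 6
  H: 10
  O: 2
Molecular formula: C6H10O2.
  M = 6(12.011) + 10(1.008) + 2(15.999)
    = 72.066 + 10.080 + 31.998 = 114.144

114.14 g/mol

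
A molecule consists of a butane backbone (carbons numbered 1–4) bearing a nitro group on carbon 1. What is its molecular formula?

Atom tally by fragment:
  O2NCH2 → C:1 H:2 N:1 O:2
  CH2 → C:1 H:2
  CH2 → C:1 H:2
  CH3 → C:1 H:3
Element totals:
  C: 4
  H: 9
  N: 1
  O: 2

C4H9NO2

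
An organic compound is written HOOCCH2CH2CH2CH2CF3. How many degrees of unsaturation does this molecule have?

1

Atom tally by fragment:
  HOOCCH2 → C:2 H:3 O:2
  CH2 → C:1 H:2
  CH2 → C:1 H:2
  CH2CF3 → C:2 H:2 F:3
Element totals:
  C: 6
  H: 9
  F: 3
  O: 2
Molecular formula: C6H9F3O2.
DoU = (2C + 2 + N − H − X) / 2 = (2·6 + 2 + 0 − 9 − 3) / 2 = 1.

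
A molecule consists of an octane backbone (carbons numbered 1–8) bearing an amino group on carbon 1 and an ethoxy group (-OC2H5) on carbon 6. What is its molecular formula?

Atom tally by fragment:
  H2NCH2 → C:1 H:4 N:1
  CH2 → C:1 H:2
  CH2 → C:1 H:2
  CH2 → C:1 H:2
  CH2 → C:1 H:2
  CH(OC2H5) → C:3 H:6 O:1
  CH2 → C:1 H:2
  CH3 → C:1 H:3
Element totals:
  C: 10
  H: 23
  N: 1
  O: 1

C10H23NO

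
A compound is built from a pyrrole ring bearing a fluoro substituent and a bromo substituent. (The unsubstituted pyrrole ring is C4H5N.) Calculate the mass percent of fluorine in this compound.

Atom tally by fragment:
  pyrrole ring core → C:4 H:5 N:1
  (− 2 ring H displaced by substituents)
  + F → F:1
  + Br → Br:1
Element totals:
  C: 4
  H: 3
  Br: 1
  F: 1
  N: 1
Molecular formula: C4H3BrFN.
Molar mass = 163.977 g/mol.
Mass from F: 1 × 18.998 = 18.998 g/mol.
%F = 18.998 / 163.977 × 100 = 11.59%.

11.59%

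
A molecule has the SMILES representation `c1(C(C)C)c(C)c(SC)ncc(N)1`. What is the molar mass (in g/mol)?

Atom tally by fragment:
  pyridine ring core → C:5 H:5 N:1
  (− 4 ring H displaced by substituents)
  + CH(CH3)2 → C:3 H:7
  + CH3 → C:1 H:3
  + SCH3 → C:1 H:3 S:1
  + NH2 → N:1 H:2
Element totals:
  C: 10
  H: 16
  N: 2
  S: 1
Molecular formula: C10H16N2S.
  M = 10(12.011) + 16(1.008) + 2(14.007) + 32.06
    = 120.110 + 16.128 + 28.014 + 32.060 = 196.312

196.31 g/mol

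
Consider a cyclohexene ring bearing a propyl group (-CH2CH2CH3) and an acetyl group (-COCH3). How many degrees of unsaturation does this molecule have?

3

Atom tally by fragment:
  cyclohexene ring core → C:6 H:10
  (− 2 ring H displaced by substituents)
  + CH2CH2CH3 → C:3 H:7
  + COCH3 → C:2 H:3 O:1
Element totals:
  C: 11
  H: 18
  O: 1
Molecular formula: C11H18O.
DoU = (2C + 2 + N − H − X) / 2 = (2·11 + 2 + 0 − 18 − 0) / 2 = 3.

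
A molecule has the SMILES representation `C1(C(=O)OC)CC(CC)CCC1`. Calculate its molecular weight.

Atom tally by fragment:
  cyclohexane ring core → C:6 H:12
  (− 2 ring H displaced by substituents)
  + COOCH3 → C:2 H:3 O:2
  + C2H5 → C:2 H:5
Element totals:
  C: 10
  H: 18
  O: 2
Molecular formula: C10H18O2.
  M = 10(12.011) + 18(1.008) + 2(15.999)
    = 120.110 + 18.144 + 31.998 = 170.252

170.25 g/mol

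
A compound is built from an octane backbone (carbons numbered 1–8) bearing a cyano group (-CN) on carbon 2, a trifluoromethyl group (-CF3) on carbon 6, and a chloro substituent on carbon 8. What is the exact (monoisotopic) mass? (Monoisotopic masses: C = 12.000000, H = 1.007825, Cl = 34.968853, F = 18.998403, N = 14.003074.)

241.0845

Atom tally by fragment:
  CH3 → C:1 H:3
  CH(CN) → C:2 H:1 N:1
  CH2 → C:1 H:2
  CH2 → C:1 H:2
  CH2 → C:1 H:2
  CH(CF3) → C:2 H:1 F:3
  CH2 → C:1 H:2
  CH2Cl → C:1 H:2 Cl:1
Element totals:
  C: 10
  H: 15
  Cl: 1
  F: 3
  N: 1
Molecular formula: C10H15ClF3N.
  M = 10(12.0) + 15(1.007825) + 34.968853 + 3(18.998403) + 14.003074
    = 120.000000 + 15.117375 + 34.968853 + 56.995209 + 14.003074 = 241.084511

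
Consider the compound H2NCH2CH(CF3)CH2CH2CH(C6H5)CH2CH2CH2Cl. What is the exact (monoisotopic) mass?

307.1315

Atom tally by fragment:
  H2NCH2 → C:1 H:4 N:1
  CH(CF3) → C:2 H:1 F:3
  CH2 → C:1 H:2
  CH2 → C:1 H:2
  CH(C6H5) → C:7 H:6
  CH2 → C:1 H:2
  CH2 → C:1 H:2
  CH2Cl → C:1 H:2 Cl:1
Element totals:
  C: 15
  H: 21
  Cl: 1
  F: 3
  N: 1
Molecular formula: C15H21ClF3N.
  M = 15(12.0) + 21(1.007825) + 34.968853 + 3(18.998403) + 14.003074
    = 180.000000 + 21.164325 + 34.968853 + 56.995209 + 14.003074 = 307.131461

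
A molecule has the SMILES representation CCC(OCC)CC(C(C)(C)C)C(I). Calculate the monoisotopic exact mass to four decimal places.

Atom tally by fragment:
  CH3 → C:1 H:3
  CH2 → C:1 H:2
  CH(OC2H5) → C:3 H:6 O:1
  CH2 → C:1 H:2
  CH(C(CH3)3) → C:5 H:10
  CH2I → C:1 H:2 I:1
Element totals:
  C: 12
  H: 25
  I: 1
  O: 1
Molecular formula: C12H25IO.
  M = 12(12.0) + 25(1.007825) + 126.904472 + 15.994915
    = 144.000000 + 25.195625 + 126.904472 + 15.994915 = 312.095012

312.0950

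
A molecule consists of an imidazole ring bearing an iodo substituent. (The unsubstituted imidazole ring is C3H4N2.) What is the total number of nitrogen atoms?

Atom tally by fragment:
  imidazole ring core → C:3 H:4 N:2
  (− 1 ring H displaced by substituents)
  + I → I:1
Element totals:
  C: 3
  H: 3
  I: 1
  N: 2

2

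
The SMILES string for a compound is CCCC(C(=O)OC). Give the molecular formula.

Atom tally by fragment:
  CH3 → C:1 H:3
  CH2 → C:1 H:2
  CH2 → C:1 H:2
  CH2COOCH3 → C:3 H:5 O:2
Element totals:
  C: 6
  H: 12
  O: 2

C6H12O2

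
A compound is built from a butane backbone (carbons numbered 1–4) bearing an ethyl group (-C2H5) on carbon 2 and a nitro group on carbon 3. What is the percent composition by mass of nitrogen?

Atom tally by fragment:
  CH3 → C:1 H:3
  CH(C2H5) → C:3 H:6
  CH(NO2) → C:1 H:1 N:1 O:2
  CH3 → C:1 H:3
Element totals:
  C: 6
  H: 13
  N: 1
  O: 2
Molecular formula: C6H13NO2.
Molar mass = 131.175 g/mol.
Mass from N: 1 × 14.007 = 14.007 g/mol.
%N = 14.007 / 131.175 × 100 = 10.68%.

10.68%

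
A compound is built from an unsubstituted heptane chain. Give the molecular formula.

Atom tally by fragment:
  CH3 → C:1 H:3
  CH2 → C:1 H:2
  CH2 → C:1 H:2
  CH2 → C:1 H:2
  CH2 → C:1 H:2
  CH2 → C:1 H:2
  CH3 → C:1 H:3
Element totals:
  C: 7
  H: 16

C7H16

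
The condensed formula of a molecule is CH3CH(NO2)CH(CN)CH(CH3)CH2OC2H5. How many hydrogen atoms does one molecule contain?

Element totals:
  C: 9
  H: 16
  N: 2
  O: 3

16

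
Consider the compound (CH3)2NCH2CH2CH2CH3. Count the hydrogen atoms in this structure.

Atom tally by fragment:
  (CH3)2NCH2 → C:3 H:8 N:1
  CH2 → C:1 H:2
  CH2 → C:1 H:2
  CH3 → C:1 H:3
Element totals:
  C: 6
  H: 15
  N: 1

15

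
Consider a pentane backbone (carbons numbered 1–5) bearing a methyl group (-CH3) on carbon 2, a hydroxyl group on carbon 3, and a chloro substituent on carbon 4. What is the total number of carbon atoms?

Atom tally by fragment:
  CH3 → C:1 H:3
  CH(CH3) → C:2 H:4
  CH(OH) → C:1 H:2 O:1
  CH(Cl) → C:1 H:1 Cl:1
  CH3 → C:1 H:3
Element totals:
  C: 6
  H: 13
  Cl: 1
  O: 1

6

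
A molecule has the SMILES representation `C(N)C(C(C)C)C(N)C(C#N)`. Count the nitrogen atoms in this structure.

3

Atom tally by fragment:
  H2NCH2 → C:1 H:4 N:1
  CH(CH(CH3)2) → C:4 H:8
  CH(NH2) → C:1 H:3 N:1
  CH2CN → C:2 H:2 N:1
Element totals:
  C: 8
  H: 17
  N: 3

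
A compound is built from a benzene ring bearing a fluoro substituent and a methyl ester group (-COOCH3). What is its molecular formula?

C8H7FO2

Atom tally by fragment:
  benzene ring core → C:6 H:6
  (− 2 ring H displaced by substituents)
  + F → F:1
  + COOCH3 → C:2 H:3 O:2
Element totals:
  C: 8
  H: 7
  F: 1
  O: 2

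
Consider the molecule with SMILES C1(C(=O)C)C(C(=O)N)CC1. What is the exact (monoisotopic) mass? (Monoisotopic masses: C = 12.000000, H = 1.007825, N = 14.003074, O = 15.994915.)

Atom tally by fragment:
  cyclobutane ring core → C:4 H:8
  (− 2 ring H displaced by substituents)
  + COCH3 → C:2 H:3 O:1
  + CONH2 → C:1 H:2 O:1 N:1
Element totals:
  C: 7
  H: 11
  N: 1
  O: 2
Molecular formula: C7H11NO2.
  M = 7(12.0) + 11(1.007825) + 14.003074 + 2(15.994915)
    = 84.000000 + 11.086075 + 14.003074 + 31.989830 = 141.078979

141.0790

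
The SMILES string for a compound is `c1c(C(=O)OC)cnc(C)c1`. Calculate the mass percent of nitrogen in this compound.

Atom tally by fragment:
  pyridine ring core → C:5 H:5 N:1
  (− 2 ring H displaced by substituents)
  + COOCH3 → C:2 H:3 O:2
  + CH3 → C:1 H:3
Element totals:
  C: 8
  H: 9
  N: 1
  O: 2
Molecular formula: C8H9NO2.
Molar mass = 151.165 g/mol.
Mass from N: 1 × 14.007 = 14.007 g/mol.
%N = 14.007 / 151.165 × 100 = 9.27%.

9.27%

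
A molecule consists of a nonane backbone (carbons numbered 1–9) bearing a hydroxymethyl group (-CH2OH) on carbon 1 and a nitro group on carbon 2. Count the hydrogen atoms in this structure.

21

Atom tally by fragment:
  HOCH2CH2 → C:2 H:5 O:1
  CH(NO2) → C:1 H:1 N:1 O:2
  CH2 → C:1 H:2
  CH2 → C:1 H:2
  CH2 → C:1 H:2
  CH2 → C:1 H:2
  CH2 → C:1 H:2
  CH2 → C:1 H:2
  CH3 → C:1 H:3
Element totals:
  C: 10
  H: 21
  N: 1
  O: 3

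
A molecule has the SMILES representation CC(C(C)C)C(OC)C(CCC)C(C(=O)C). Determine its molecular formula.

C14H28O2

Atom tally by fragment:
  CH3 → C:1 H:3
  CH(CH(CH3)2) → C:4 H:8
  CH(OCH3) → C:2 H:4 O:1
  CH(CH2CH2CH3) → C:4 H:8
  CH2COCH3 → C:3 H:5 O:1
Element totals:
  C: 14
  H: 28
  O: 2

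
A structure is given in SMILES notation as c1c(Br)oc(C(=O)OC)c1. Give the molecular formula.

Atom tally by fragment:
  furan ring core → C:4 H:4 O:1
  (− 2 ring H displaced by substituents)
  + Br → Br:1
  + COOCH3 → C:2 H:3 O:2
Element totals:
  C: 6
  H: 5
  Br: 1
  O: 3

C6H5BrO3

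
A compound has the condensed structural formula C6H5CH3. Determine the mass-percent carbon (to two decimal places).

91.25%

Atom tally by fragment:
  benzene ring core → C:6 H:6
  (− 1 ring H displaced by substituents)
  + CH3 → C:1 H:3
Element totals:
  C: 7
  H: 8
Molecular formula: C7H8.
Molar mass = 92.141 g/mol.
Mass from C: 7 × 12.011 = 84.077 g/mol.
%C = 84.077 / 92.141 × 100 = 91.25%.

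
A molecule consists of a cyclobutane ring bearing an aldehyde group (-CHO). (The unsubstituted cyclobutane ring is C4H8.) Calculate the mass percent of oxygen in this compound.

19.02%

Atom tally by fragment:
  cyclobutane ring core → C:4 H:8
  (− 1 ring H displaced by substituents)
  + CHO → C:1 H:1 O:1
Element totals:
  C: 5
  H: 8
  O: 1
Molecular formula: C5H8O.
Molar mass = 84.118 g/mol.
Mass from O: 1 × 15.999 = 15.999 g/mol.
%O = 15.999 / 84.118 × 100 = 19.02%.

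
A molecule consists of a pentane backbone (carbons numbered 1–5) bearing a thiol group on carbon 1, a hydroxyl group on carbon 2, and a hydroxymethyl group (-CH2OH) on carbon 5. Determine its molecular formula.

Atom tally by fragment:
  HSCH2 → C:1 H:3 S:1
  CH(OH) → C:1 H:2 O:1
  CH2 → C:1 H:2
  CH2 → C:1 H:2
  CH2CH2OH → C:2 H:5 O:1
Element totals:
  C: 6
  H: 14
  O: 2
  S: 1

C6H14O2S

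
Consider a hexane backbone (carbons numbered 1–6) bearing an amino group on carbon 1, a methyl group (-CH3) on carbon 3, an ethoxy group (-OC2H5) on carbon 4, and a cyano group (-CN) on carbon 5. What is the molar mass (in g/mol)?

184.28 g/mol

Atom tally by fragment:
  H2NCH2 → C:1 H:4 N:1
  CH2 → C:1 H:2
  CH(CH3) → C:2 H:4
  CH(OC2H5) → C:3 H:6 O:1
  CH(CN) → C:2 H:1 N:1
  CH3 → C:1 H:3
Element totals:
  C: 10
  H: 20
  N: 2
  O: 1
Molecular formula: C10H20N2O.
  M = 10(12.011) + 20(1.008) + 2(14.007) + 15.999
    = 120.110 + 20.160 + 28.014 + 15.999 = 184.283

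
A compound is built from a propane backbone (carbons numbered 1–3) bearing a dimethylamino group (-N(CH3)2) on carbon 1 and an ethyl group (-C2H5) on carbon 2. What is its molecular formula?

Atom tally by fragment:
  (CH3)2NCH2 → C:3 H:8 N:1
  CH(C2H5) → C:3 H:6
  CH3 → C:1 H:3
Element totals:
  C: 7
  H: 17
  N: 1

C7H17N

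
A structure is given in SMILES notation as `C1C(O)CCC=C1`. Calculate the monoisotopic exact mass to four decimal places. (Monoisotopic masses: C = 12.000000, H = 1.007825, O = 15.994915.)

Atom tally by fragment:
  cyclohexene ring core → C:6 H:10
  (− 1 ring H displaced by substituents)
  + OH → O:1 H:1
Element totals:
  C: 6
  H: 10
  O: 1
Molecular formula: C6H10O.
  M = 6(12.0) + 10(1.007825) + 15.994915
    = 72.000000 + 10.078250 + 15.994915 = 98.073165

98.0732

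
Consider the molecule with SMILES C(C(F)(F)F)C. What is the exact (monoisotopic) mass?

Atom tally by fragment:
  F3CCH2 → C:2 H:2 F:3
  CH3 → C:1 H:3
Element totals:
  C: 3
  H: 5
  F: 3
Molecular formula: C3H5F3.
  M = 3(12.0) + 5(1.007825) + 3(18.998403)
    = 36.000000 + 5.039125 + 56.995209 = 98.034334

98.0343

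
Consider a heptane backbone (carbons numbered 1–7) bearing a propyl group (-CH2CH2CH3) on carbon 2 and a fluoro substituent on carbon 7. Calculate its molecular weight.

160.28 g/mol

Atom tally by fragment:
  CH3 → C:1 H:3
  CH(CH2CH2CH3) → C:4 H:8
  CH2 → C:1 H:2
  CH2 → C:1 H:2
  CH2 → C:1 H:2
  CH2 → C:1 H:2
  CH2F → C:1 H:2 F:1
Element totals:
  C: 10
  H: 21
  F: 1
Molecular formula: C10H21F.
  M = 10(12.011) + 21(1.008) + 18.998
    = 120.110 + 21.168 + 18.998 = 160.276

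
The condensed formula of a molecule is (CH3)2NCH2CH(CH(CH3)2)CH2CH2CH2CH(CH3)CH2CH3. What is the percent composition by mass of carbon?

78.79%

Atom tally by fragment:
  (CH3)2NCH2 → C:3 H:8 N:1
  CH(CH(CH3)2) → C:4 H:8
  CH2 → C:1 H:2
  CH2 → C:1 H:2
  CH2 → C:1 H:2
  CH(CH3) → C:2 H:4
  CH2 → C:1 H:2
  CH3 → C:1 H:3
Element totals:
  C: 14
  H: 31
  N: 1
Molecular formula: C14H31N.
Molar mass = 213.409 g/mol.
Mass from C: 14 × 12.011 = 168.154 g/mol.
%C = 168.154 / 213.409 × 100 = 78.79%.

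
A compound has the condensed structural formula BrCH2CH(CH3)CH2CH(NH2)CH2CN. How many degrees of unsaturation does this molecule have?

Atom tally by fragment:
  BrCH2 → C:1 H:2 Br:1
  CH(CH3) → C:2 H:4
  CH2 → C:1 H:2
  CH(NH2) → C:1 H:3 N:1
  CH2CN → C:2 H:2 N:1
Element totals:
  C: 7
  H: 13
  Br: 1
  N: 2
Molecular formula: C7H13BrN2.
DoU = (2C + 2 + N − H − X) / 2 = (2·7 + 2 + 2 − 13 − 1) / 2 = 2.

2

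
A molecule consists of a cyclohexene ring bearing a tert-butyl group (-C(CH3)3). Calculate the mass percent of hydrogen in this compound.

Atom tally by fragment:
  cyclohexene ring core → C:6 H:10
  (− 1 ring H displaced by substituents)
  + C(CH3)3 → C:4 H:9
Element totals:
  C: 10
  H: 18
Molecular formula: C10H18.
Molar mass = 138.254 g/mol.
Mass from H: 18 × 1.008 = 18.144 g/mol.
%H = 18.144 / 138.254 × 100 = 13.12%.

13.12%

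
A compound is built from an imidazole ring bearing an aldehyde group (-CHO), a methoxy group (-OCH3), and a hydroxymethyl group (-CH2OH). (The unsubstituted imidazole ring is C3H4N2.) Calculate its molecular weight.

156.14 g/mol

Atom tally by fragment:
  imidazole ring core → C:3 H:4 N:2
  (− 3 ring H displaced by substituents)
  + CHO → C:1 H:1 O:1
  + OCH3 → C:1 H:3 O:1
  + CH2OH → C:1 H:3 O:1
Element totals:
  C: 6
  H: 8
  N: 2
  O: 3
Molecular formula: C6H8N2O3.
  M = 6(12.011) + 8(1.008) + 2(14.007) + 3(15.999)
    = 72.066 + 8.064 + 28.014 + 47.997 = 156.141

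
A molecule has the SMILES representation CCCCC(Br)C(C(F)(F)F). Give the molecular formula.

C7H12BrF3

Atom tally by fragment:
  CH3 → C:1 H:3
  CH2 → C:1 H:2
  CH2 → C:1 H:2
  CH2 → C:1 H:2
  CH(Br) → C:1 H:1 Br:1
  CH2CF3 → C:2 H:2 F:3
Element totals:
  C: 7
  H: 12
  Br: 1
  F: 3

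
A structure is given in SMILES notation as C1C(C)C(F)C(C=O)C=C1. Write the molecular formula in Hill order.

Atom tally by fragment:
  cyclohexene ring core → C:6 H:10
  (− 3 ring H displaced by substituents)
  + CH3 → C:1 H:3
  + F → F:1
  + CHO → C:1 H:1 O:1
Element totals:
  C: 8
  H: 11
  F: 1
  O: 1

C8H11FO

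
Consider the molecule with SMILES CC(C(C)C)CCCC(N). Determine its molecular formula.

C9H21N

Atom tally by fragment:
  CH3 → C:1 H:3
  CH(CH(CH3)2) → C:4 H:8
  CH2 → C:1 H:2
  CH2 → C:1 H:2
  CH2 → C:1 H:2
  CH2NH2 → C:1 H:4 N:1
Element totals:
  C: 9
  H: 21
  N: 1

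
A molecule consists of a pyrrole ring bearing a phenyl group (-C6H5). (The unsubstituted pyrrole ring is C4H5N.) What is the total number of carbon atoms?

10

Atom tally by fragment:
  pyrrole ring core → C:4 H:5 N:1
  (− 1 ring H displaced by substituents)
  + C6H5 → C:6 H:5
Element totals:
  C: 10
  H: 9
  N: 1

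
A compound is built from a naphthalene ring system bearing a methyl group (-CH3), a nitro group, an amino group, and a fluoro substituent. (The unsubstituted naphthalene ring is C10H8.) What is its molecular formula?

Atom tally by fragment:
  naphthalene ring system core → C:10 H:8
  (− 4 ring H displaced by substituents)
  + CH3 → C:1 H:3
  + NO2 → N:1 O:2
  + NH2 → N:1 H:2
  + F → F:1
Element totals:
  C: 11
  H: 9
  F: 1
  N: 2
  O: 2

C11H9FN2O2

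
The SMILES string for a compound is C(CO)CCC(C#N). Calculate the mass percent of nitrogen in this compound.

12.38%

Atom tally by fragment:
  HOCH2CH2 → C:2 H:5 O:1
  CH2 → C:1 H:2
  CH2 → C:1 H:2
  CH2CN → C:2 H:2 N:1
Element totals:
  C: 6
  H: 11
  N: 1
  O: 1
Molecular formula: C6H11NO.
Molar mass = 113.160 g/mol.
Mass from N: 1 × 14.007 = 14.007 g/mol.
%N = 14.007 / 113.160 × 100 = 12.38%.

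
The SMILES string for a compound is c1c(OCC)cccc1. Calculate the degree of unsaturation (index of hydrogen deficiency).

Atom tally by fragment:
  benzene ring core → C:6 H:6
  (− 1 ring H displaced by substituents)
  + OC2H5 → C:2 H:5 O:1
Element totals:
  C: 8
  H: 10
  O: 1
Molecular formula: C8H10O.
DoU = (2C + 2 + N − H − X) / 2 = (2·8 + 2 + 0 − 10 − 0) / 2 = 4.

4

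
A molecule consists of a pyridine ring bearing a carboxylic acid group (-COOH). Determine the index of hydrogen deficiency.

Atom tally by fragment:
  pyridine ring core → C:5 H:5 N:1
  (− 1 ring H displaced by substituents)
  + COOH → C:1 H:1 O:2
Element totals:
  C: 6
  H: 5
  N: 1
  O: 2
Molecular formula: C6H5NO2.
DoU = (2C + 2 + N − H − X) / 2 = (2·6 + 2 + 1 − 5 − 0) / 2 = 5.

5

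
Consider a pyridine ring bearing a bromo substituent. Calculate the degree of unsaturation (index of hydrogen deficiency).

Atom tally by fragment:
  pyridine ring core → C:5 H:5 N:1
  (− 1 ring H displaced by substituents)
  + Br → Br:1
Element totals:
  C: 5
  H: 4
  Br: 1
  N: 1
Molecular formula: C5H4BrN.
DoU = (2C + 2 + N − H − X) / 2 = (2·5 + 2 + 1 − 4 − 1) / 2 = 4.

4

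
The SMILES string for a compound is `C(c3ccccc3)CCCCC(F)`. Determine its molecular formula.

Atom tally by fragment:
  C6H5CH2 → C:7 H:7
  CH2 → C:1 H:2
  CH2 → C:1 H:2
  CH2 → C:1 H:2
  CH2 → C:1 H:2
  CH2F → C:1 H:2 F:1
Element totals:
  C: 12
  H: 17
  F: 1

C12H17F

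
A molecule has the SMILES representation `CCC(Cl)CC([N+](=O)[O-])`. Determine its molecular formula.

Atom tally by fragment:
  CH3 → C:1 H:3
  CH2 → C:1 H:2
  CH(Cl) → C:1 H:1 Cl:1
  CH2 → C:1 H:2
  CH2NO2 → C:1 H:2 N:1 O:2
Element totals:
  C: 5
  H: 10
  Cl: 1
  N: 1
  O: 2

C5H10ClNO2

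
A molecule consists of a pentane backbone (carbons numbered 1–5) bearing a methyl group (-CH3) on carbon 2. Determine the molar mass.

Atom tally by fragment:
  CH3 → C:1 H:3
  CH(CH3) → C:2 H:4
  CH2 → C:1 H:2
  CH2 → C:1 H:2
  CH3 → C:1 H:3
Element totals:
  C: 6
  H: 14
Molecular formula: C6H14.
  M = 6(12.011) + 14(1.008)
    = 72.066 + 14.112 = 86.178

86.18 g/mol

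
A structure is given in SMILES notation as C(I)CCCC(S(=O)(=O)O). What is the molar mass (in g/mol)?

278.10 g/mol

Atom tally by fragment:
  ICH2 → C:1 H:2 I:1
  CH2 → C:1 H:2
  CH2 → C:1 H:2
  CH2 → C:1 H:2
  CH2SO3H → C:1 H:3 S:1 O:3
Element totals:
  C: 5
  H: 11
  I: 1
  O: 3
  S: 1
Molecular formula: C5H11IO3S.
  M = 5(12.011) + 11(1.008) + 126.904 + 3(15.999) + 32.06
    = 60.055 + 11.088 + 126.904 + 47.997 + 32.060 = 278.104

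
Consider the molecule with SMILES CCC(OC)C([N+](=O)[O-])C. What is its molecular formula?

Atom tally by fragment:
  CH3 → C:1 H:3
  CH2 → C:1 H:2
  CH(OCH3) → C:2 H:4 O:1
  CH(NO2) → C:1 H:1 N:1 O:2
  CH3 → C:1 H:3
Element totals:
  C: 6
  H: 13
  N: 1
  O: 3

C6H13NO3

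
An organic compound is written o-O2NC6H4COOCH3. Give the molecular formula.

C8H7NO4

Element totals:
  C: 8
  H: 7
  N: 1
  O: 4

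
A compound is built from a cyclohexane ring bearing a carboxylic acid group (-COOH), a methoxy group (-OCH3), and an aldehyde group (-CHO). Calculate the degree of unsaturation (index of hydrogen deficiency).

3

Atom tally by fragment:
  cyclohexane ring core → C:6 H:12
  (− 3 ring H displaced by substituents)
  + COOH → C:1 H:1 O:2
  + OCH3 → C:1 H:3 O:1
  + CHO → C:1 H:1 O:1
Element totals:
  C: 9
  H: 14
  O: 4
Molecular formula: C9H14O4.
DoU = (2C + 2 + N − H − X) / 2 = (2·9 + 2 + 0 − 14 − 0) / 2 = 3.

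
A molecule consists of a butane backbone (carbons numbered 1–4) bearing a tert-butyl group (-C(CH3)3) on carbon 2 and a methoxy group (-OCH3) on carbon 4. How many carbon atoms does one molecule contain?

Atom tally by fragment:
  CH3 → C:1 H:3
  CH(C(CH3)3) → C:5 H:10
  CH2 → C:1 H:2
  CH2OCH3 → C:2 H:5 O:1
Element totals:
  C: 9
  H: 20
  O: 1

9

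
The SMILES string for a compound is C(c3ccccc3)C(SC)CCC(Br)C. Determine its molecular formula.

C13H19BrS

Atom tally by fragment:
  C6H5CH2 → C:7 H:7
  CH(SCH3) → C:2 H:4 S:1
  CH2 → C:1 H:2
  CH2 → C:1 H:2
  CH(Br) → C:1 H:1 Br:1
  CH3 → C:1 H:3
Element totals:
  C: 13
  H: 19
  Br: 1
  S: 1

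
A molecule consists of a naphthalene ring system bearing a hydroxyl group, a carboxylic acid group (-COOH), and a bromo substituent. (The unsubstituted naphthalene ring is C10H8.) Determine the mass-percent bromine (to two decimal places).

Atom tally by fragment:
  naphthalene ring system core → C:10 H:8
  (− 3 ring H displaced by substituents)
  + OH → O:1 H:1
  + COOH → C:1 H:1 O:2
  + Br → Br:1
Element totals:
  C: 11
  H: 7
  Br: 1
  O: 3
Molecular formula: C11H7BrO3.
Molar mass = 267.078 g/mol.
Mass from Br: 1 × 79.904 = 79.904 g/mol.
%Br = 79.904 / 267.078 × 100 = 29.92%.

29.92%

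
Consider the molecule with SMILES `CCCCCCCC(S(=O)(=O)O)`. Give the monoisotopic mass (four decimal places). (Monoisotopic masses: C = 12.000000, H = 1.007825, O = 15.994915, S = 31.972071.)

Atom tally by fragment:
  CH3 → C:1 H:3
  CH2 → C:1 H:2
  CH2 → C:1 H:2
  CH2 → C:1 H:2
  CH2 → C:1 H:2
  CH2 → C:1 H:2
  CH2 → C:1 H:2
  CH2SO3H → C:1 H:3 S:1 O:3
Element totals:
  C: 8
  H: 18
  O: 3
  S: 1
Molecular formula: C8H18O3S.
  M = 8(12.0) + 18(1.007825) + 3(15.994915) + 31.972071
    = 96.000000 + 18.140850 + 47.984745 + 31.972071 = 194.097666

194.0977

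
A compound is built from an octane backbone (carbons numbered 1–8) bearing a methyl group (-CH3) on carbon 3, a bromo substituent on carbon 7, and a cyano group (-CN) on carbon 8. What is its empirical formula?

Atom tally by fragment:
  CH3 → C:1 H:3
  CH2 → C:1 H:2
  CH(CH3) → C:2 H:4
  CH2 → C:1 H:2
  CH2 → C:1 H:2
  CH2 → C:1 H:2
  CH(Br) → C:1 H:1 Br:1
  CH2CN → C:2 H:2 N:1
Element totals:
  C: 10
  H: 18
  Br: 1
  N: 1
Molecular formula: C10H18BrN.
gcd of subscripts (1, 10, 18, 1) = 1, so the empirical formula equals the molecular formula.

C10H18BrN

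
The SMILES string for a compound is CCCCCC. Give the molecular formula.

C6H14

Atom tally by fragment:
  CH3 → C:1 H:3
  CH2 → C:1 H:2
  CH2 → C:1 H:2
  CH2 → C:1 H:2
  CH2 → C:1 H:2
  CH3 → C:1 H:3
Element totals:
  C: 6
  H: 14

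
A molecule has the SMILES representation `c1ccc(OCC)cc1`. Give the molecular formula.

Atom tally by fragment:
  benzene ring core → C:6 H:6
  (− 1 ring H displaced by substituents)
  + OC2H5 → C:2 H:5 O:1
Element totals:
  C: 8
  H: 10
  O: 1

C8H10O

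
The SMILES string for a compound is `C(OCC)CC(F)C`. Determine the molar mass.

Atom tally by fragment:
  C2H5OCH2 → C:3 H:7 O:1
  CH2 → C:1 H:2
  CH(F) → C:1 H:1 F:1
  CH3 → C:1 H:3
Element totals:
  C: 6
  H: 13
  F: 1
  O: 1
Molecular formula: C6H13FO.
  M = 6(12.011) + 13(1.008) + 18.998 + 15.999
    = 72.066 + 13.104 + 18.998 + 15.999 = 120.167

120.17 g/mol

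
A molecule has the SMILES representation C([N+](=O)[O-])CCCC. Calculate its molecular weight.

Atom tally by fragment:
  O2NCH2 → C:1 H:2 N:1 O:2
  CH2 → C:1 H:2
  CH2 → C:1 H:2
  CH2 → C:1 H:2
  CH3 → C:1 H:3
Element totals:
  C: 5
  H: 11
  N: 1
  O: 2
Molecular formula: C5H11NO2.
  M = 5(12.011) + 11(1.008) + 14.007 + 2(15.999)
    = 60.055 + 11.088 + 14.007 + 31.998 = 117.148

117.15 g/mol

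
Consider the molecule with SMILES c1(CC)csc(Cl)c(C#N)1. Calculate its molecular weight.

171.64 g/mol

Atom tally by fragment:
  thiophene ring core → C:4 H:4 S:1
  (− 3 ring H displaced by substituents)
  + C2H5 → C:2 H:5
  + Cl → Cl:1
  + CN → C:1 N:1
Element totals:
  C: 7
  H: 6
  Cl: 1
  N: 1
  S: 1
Molecular formula: C7H6ClNS.
  M = 7(12.011) + 6(1.008) + 35.45 + 14.007 + 32.06
    = 84.077 + 6.048 + 35.450 + 14.007 + 32.060 = 171.642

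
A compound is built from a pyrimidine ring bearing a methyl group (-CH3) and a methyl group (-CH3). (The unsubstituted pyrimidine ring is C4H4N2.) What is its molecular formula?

C6H8N2

Atom tally by fragment:
  pyrimidine ring core → C:4 H:4 N:2
  (− 2 ring H displaced by substituents)
  + CH3 → C:1 H:3
  + CH3 → C:1 H:3
Element totals:
  C: 6
  H: 8
  N: 2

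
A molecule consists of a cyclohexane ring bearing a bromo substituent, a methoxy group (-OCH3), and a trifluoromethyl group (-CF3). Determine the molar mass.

261.08 g/mol

Atom tally by fragment:
  cyclohexane ring core → C:6 H:12
  (− 3 ring H displaced by substituents)
  + Br → Br:1
  + OCH3 → C:1 H:3 O:1
  + CF3 → C:1 F:3
Element totals:
  C: 8
  H: 12
  Br: 1
  F: 3
  O: 1
Molecular formula: C8H12BrF3O.
  M = 8(12.011) + 12(1.008) + 79.904 + 3(18.998) + 15.999
    = 96.088 + 12.096 + 79.904 + 56.994 + 15.999 = 261.081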